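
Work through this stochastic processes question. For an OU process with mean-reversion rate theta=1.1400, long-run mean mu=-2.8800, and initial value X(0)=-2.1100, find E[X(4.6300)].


E[X(t)] = mu + (X(0) - mu)*exp(-theta*t)
= -2.8800 + (-2.1100 - -2.8800)*exp(-1.1400*4.6300)
= -2.8800 + 0.7700 * 0.0051
= -2.8761

-2.8761


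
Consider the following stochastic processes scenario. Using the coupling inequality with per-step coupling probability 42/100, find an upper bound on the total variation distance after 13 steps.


TV distance bound <= (1-delta)^n
= (1 - 0.4200)^13
= 0.5800^13
= 8.4055e-04

8.4055e-04


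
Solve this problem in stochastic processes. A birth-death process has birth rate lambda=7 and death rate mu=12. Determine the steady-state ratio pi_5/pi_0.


For birth-death process, pi_n/pi_0 = (lambda/mu)^n
= (7/12)^5
= 0.0675

0.0675


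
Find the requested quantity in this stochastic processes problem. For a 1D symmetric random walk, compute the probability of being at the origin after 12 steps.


P(S(12) = 0) = C(12,6) / 4^6
= 924 / 4096
= 0.2256

0.2256


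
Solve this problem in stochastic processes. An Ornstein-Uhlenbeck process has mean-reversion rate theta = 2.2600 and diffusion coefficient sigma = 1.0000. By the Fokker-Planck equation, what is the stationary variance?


Stationary variance = sigma^2 / (2*theta)
= 1.0000^2 / (2*2.2600)
= 1.0000 / 4.5200
= 0.2212

0.2212


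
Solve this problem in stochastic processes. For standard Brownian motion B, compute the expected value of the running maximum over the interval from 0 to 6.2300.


E(max B(s)) = sqrt(2t/pi)
= sqrt(2*6.2300/pi)
= sqrt(3.9661)
= 1.9915

1.9915


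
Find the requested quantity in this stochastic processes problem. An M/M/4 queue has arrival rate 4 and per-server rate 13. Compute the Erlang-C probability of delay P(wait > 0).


a = lambda/mu = 0.3077
rho = a/c = 0.0769
Erlang-C formula applied:
C(c,a) = 2.9743e-04

2.9743e-04


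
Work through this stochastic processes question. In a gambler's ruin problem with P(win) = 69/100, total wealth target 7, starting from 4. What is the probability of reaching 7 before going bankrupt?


Gambler's ruin formula:
r = q/p = 0.3100/0.6900 = 0.4493
P(win) = (1 - r^i)/(1 - r^N)
= (1 - 0.4493^4)/(1 - 0.4493^7)
= 0.9628

0.9628


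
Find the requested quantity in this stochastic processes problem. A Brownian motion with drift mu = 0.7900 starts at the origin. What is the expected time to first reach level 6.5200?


Expected first passage time = a/mu
= 6.5200/0.7900
= 8.2532

8.2532


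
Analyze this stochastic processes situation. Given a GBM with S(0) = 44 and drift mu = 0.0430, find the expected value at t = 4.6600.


E[S(t)] = S(0) * exp(mu * t)
= 44 * exp(0.0430 * 4.6600)
= 44 * 1.2219
= 53.7621

53.7621


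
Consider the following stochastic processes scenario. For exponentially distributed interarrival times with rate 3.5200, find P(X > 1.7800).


P(X > t) = exp(-lambda * t)
= exp(-3.5200 * 1.7800)
= exp(-6.2656) = 0.0019

0.0019


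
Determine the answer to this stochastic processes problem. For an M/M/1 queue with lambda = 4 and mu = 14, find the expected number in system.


rho = 4/14 = 0.2857
L = rho/(1-rho)
= 0.2857/0.7143
= 0.4000

0.4000


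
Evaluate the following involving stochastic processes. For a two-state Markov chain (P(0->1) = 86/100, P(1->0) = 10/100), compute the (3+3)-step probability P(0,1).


P^6 = P^3 * P^3
Computing via matrix multiplication of the transition matrix.
Entry (0,1) of P^6 = 0.8958

0.8958


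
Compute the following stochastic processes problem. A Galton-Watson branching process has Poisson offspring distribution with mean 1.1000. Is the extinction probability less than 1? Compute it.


Since mu = 1.1000 > 1, extinction prob q < 1.
Solve s = exp(mu*(s-1)) iteratively.
q = 0.8239

0.8239


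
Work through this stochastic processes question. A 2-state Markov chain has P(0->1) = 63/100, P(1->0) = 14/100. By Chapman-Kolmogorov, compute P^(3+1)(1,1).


P^4 = P^3 * P^1
Computing via matrix multiplication of the transition matrix.
Entry (1,1) of P^4 = 0.8187

0.8187


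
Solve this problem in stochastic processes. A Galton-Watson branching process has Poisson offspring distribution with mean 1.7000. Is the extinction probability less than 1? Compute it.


Since mu = 1.7000 > 1, extinction prob q < 1.
Solve s = exp(mu*(s-1)) iteratively.
q = 0.3088

0.3088


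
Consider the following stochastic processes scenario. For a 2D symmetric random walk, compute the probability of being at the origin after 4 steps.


P = C(4,2)^2 / 4^4
= 6^2 / 256
= 36 / 256
= 0.1406

0.1406


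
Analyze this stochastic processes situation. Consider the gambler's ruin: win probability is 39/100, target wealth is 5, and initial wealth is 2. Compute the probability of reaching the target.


Gambler's ruin formula:
r = q/p = 0.6100/0.3900 = 1.5641
P(win) = (1 - r^i)/(1 - r^N)
= (1 - 1.5641^2)/(1 - 1.5641^5)
= 0.1730

0.1730


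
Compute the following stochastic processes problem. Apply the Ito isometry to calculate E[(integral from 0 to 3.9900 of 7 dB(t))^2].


By Ito isometry: E[(int f dB)^2] = int f^2 dt
= 7^2 * 3.9900
= 49 * 3.9900 = 195.5100

195.5100


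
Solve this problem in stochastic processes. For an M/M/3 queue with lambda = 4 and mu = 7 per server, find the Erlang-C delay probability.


a = lambda/mu = 0.5714
rho = a/c = 0.1905
Erlang-C formula applied:
C(c,a) = 0.0217

0.0217


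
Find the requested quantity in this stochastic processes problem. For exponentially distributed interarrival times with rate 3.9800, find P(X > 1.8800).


P(X > t) = exp(-lambda * t)
= exp(-3.9800 * 1.8800)
= exp(-7.4824) = 5.6290e-04

5.6290e-04


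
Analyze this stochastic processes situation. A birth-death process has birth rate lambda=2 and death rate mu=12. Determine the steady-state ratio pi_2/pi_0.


For birth-death process, pi_n/pi_0 = (lambda/mu)^n
= (2/12)^2
= 0.0278

0.0278


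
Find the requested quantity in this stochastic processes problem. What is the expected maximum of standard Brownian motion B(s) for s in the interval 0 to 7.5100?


E(max B(s)) = sqrt(2t/pi)
= sqrt(2*7.5100/pi)
= sqrt(4.7810)
= 2.1866

2.1866


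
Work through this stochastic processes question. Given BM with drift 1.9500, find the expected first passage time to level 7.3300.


Expected first passage time = a/mu
= 7.3300/1.9500
= 3.7590

3.7590


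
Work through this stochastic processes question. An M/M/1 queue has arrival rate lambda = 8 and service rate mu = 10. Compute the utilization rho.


rho = lambda/mu
= 8/10
= 0.8000

0.8000


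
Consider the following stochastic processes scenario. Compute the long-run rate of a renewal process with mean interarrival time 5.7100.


Long-run renewal rate = 1/E(X)
= 1/5.7100
= 0.1751

0.1751


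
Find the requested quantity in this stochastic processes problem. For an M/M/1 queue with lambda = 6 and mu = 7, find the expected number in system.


rho = 6/7 = 0.8571
L = rho/(1-rho)
= 0.8571/0.1429
= 6.0000

6.0000


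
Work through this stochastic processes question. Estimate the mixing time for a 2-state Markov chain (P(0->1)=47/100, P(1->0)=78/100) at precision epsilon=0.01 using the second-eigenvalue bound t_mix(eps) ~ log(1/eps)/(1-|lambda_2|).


lambda_2 = |1 - p01 - p10| = |1 - 0.4700 - 0.7800| = 0.2500
t_mix ~ log(1/eps)/(1 - |lambda_2|)
= log(100)/(1 - 0.2500) = 4.6052/0.7500
= 6.1402

6.1402


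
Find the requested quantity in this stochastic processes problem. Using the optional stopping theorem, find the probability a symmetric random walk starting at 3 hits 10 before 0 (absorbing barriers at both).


By optional stopping theorem: E(M at tau) = M(0) = 3
P(hit 10)*10 + P(hit 0)*0 = 3
P(hit 10) = (3 - 0)/(10 - 0) = 3/10 = 0.3000

0.3000


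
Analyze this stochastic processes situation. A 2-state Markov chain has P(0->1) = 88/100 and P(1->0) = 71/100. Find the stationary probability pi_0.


Stationary distribution: pi_0 = p10/(p01+p10), pi_1 = p01/(p01+p10)
p01 = 0.8800, p10 = 0.7100
pi_0 = 0.4465

0.4465


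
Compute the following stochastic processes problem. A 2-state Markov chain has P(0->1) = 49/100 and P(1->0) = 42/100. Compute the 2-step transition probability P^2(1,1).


Computing P^2 by matrix multiplication.
P = [[0.5100, 0.4900], [0.4200, 0.5800]]
After raising P to the power 2:
P^2(1,1) = 0.5422

0.5422


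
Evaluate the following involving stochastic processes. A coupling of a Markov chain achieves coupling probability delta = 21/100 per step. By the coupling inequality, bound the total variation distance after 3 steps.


TV distance bound <= (1-delta)^n
= (1 - 0.2100)^3
= 0.7900^3
= 0.4930

0.4930


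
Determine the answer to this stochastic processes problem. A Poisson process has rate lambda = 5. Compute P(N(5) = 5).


P(N(t)=k) = (lambda*t)^k * exp(-lambda*t) / k!
lambda*t = 25
= 25^5 * exp(-25) / 5!
= 9765625 * 1.3888e-11 / 120
= 1.1302e-06

1.1302e-06


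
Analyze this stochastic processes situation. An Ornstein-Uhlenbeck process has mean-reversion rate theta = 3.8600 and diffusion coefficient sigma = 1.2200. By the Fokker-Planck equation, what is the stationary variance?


Stationary variance = sigma^2 / (2*theta)
= 1.2200^2 / (2*3.8600)
= 1.4884 / 7.7200
= 0.1928

0.1928


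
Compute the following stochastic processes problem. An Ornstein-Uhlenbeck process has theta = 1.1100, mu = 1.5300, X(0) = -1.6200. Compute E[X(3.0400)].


E[X(t)] = mu + (X(0) - mu)*exp(-theta*t)
= 1.5300 + (-1.6200 - 1.5300)*exp(-1.1100*3.0400)
= 1.5300 + -3.1500 * 0.0342
= 1.4221

1.4221


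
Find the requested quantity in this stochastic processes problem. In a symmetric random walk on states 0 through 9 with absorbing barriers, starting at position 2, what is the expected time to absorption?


For symmetric RW on 0,...,N with absorbing barriers, E(i) = i*(N-i)
E(2) = 2 * 7 = 14

14


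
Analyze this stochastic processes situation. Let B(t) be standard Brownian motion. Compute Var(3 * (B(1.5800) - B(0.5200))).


Var(alpha*(B(t)-B(s))) = alpha^2 * (t-s)
= 3^2 * (1.5800 - 0.5200)
= 9 * 1.0600
= 9.5400

9.5400


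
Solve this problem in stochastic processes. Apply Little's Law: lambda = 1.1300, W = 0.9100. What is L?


Little's Law: L = lambda * W
= 1.1300 * 0.9100
= 1.0283

1.0283


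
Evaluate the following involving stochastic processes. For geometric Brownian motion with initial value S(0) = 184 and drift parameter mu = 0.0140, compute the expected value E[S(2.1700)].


E[S(t)] = S(0) * exp(mu * t)
= 184 * exp(0.0140 * 2.1700)
= 184 * 1.0308
= 189.6757

189.6757


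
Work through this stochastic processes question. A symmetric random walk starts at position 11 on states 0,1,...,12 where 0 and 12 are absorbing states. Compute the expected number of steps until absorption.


For symmetric RW on 0,...,N with absorbing barriers, E(i) = i*(N-i)
E(11) = 11 * 1 = 11

11


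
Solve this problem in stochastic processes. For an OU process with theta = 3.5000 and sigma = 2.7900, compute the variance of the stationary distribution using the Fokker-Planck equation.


Stationary variance = sigma^2 / (2*theta)
= 2.7900^2 / (2*3.5000)
= 7.7841 / 7.0000
= 1.1120

1.1120


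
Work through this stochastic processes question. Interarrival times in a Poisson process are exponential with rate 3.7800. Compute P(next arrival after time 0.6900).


P(X > t) = exp(-lambda * t)
= exp(-3.7800 * 0.6900)
= exp(-2.6082) = 0.0737

0.0737


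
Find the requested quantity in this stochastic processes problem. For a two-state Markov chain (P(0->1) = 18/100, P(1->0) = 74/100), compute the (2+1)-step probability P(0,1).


P^3 = P^2 * P^1
Computing via matrix multiplication of the transition matrix.
Entry (0,1) of P^3 = 0.1956

0.1956


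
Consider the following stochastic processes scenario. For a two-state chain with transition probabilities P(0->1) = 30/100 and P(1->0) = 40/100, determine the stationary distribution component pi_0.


Stationary distribution: pi_0 = p10/(p01+p10), pi_1 = p01/(p01+p10)
p01 = 0.3000, p10 = 0.4000
pi_0 = 0.5714

0.5714


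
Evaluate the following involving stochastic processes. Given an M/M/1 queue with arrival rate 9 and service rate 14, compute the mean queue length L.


rho = 9/14 = 0.6429
L = rho/(1-rho)
= 0.6429/0.3571
= 1.8000

1.8000


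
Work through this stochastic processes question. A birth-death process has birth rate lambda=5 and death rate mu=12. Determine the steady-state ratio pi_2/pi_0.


For birth-death process, pi_n/pi_0 = (lambda/mu)^n
= (5/12)^2
= 0.1736

0.1736


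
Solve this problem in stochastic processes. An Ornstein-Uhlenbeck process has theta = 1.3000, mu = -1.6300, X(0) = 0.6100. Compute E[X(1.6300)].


E[X(t)] = mu + (X(0) - mu)*exp(-theta*t)
= -1.6300 + (0.6100 - -1.6300)*exp(-1.3000*1.6300)
= -1.6300 + 2.2400 * 0.1202
= -1.3609

-1.3609


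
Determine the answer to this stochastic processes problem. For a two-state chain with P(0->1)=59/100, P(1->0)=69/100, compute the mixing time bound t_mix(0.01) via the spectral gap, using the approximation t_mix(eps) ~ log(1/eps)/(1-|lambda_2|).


lambda_2 = |1 - p01 - p10| = |1 - 0.5900 - 0.6900| = 0.2800
t_mix ~ log(1/eps)/(1 - |lambda_2|)
= log(100)/(1 - 0.2800) = 4.6052/0.7200
= 6.3961

6.3961


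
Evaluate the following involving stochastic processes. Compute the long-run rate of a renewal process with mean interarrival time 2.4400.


Long-run renewal rate = 1/E(X)
= 1/2.4400
= 0.4098

0.4098


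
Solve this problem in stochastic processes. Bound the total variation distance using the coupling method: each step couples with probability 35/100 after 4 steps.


TV distance bound <= (1-delta)^n
= (1 - 0.3500)^4
= 0.6500^4
= 0.1785

0.1785


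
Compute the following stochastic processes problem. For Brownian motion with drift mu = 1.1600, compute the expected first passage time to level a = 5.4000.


Expected first passage time = a/mu
= 5.4000/1.1600
= 4.6552

4.6552


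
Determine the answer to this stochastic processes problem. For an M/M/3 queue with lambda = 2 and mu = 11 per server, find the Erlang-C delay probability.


a = lambda/mu = 0.1818
rho = a/c = 0.0606
Erlang-C formula applied:
C(c,a) = 8.8909e-04

8.8909e-04


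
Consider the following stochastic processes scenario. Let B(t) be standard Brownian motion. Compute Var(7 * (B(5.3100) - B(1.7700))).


Var(alpha*(B(t)-B(s))) = alpha^2 * (t-s)
= 7^2 * (5.3100 - 1.7700)
= 49 * 3.5400
= 173.4600

173.4600


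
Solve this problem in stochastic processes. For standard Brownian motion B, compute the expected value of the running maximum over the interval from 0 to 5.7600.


E(max B(s)) = sqrt(2t/pi)
= sqrt(2*5.7600/pi)
= sqrt(3.6669)
= 1.9149

1.9149


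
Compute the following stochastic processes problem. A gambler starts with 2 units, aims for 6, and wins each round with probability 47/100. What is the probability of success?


Gambler's ruin formula:
r = q/p = 0.5300/0.4700 = 1.1277
P(win) = (1 - r^i)/(1 - r^N)
= (1 - 1.1277^2)/(1 - 1.1277^6)
= 0.2572

0.2572


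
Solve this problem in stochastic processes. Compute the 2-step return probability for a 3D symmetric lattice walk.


P(return in 2 steps) = P(reverse first step) = 1/(2d)
= 1/6
= 0.1667

0.1667


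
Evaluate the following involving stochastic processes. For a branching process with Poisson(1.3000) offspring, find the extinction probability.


Since mu = 1.3000 > 1, extinction prob q < 1.
Solve s = exp(mu*(s-1)) iteratively.
q = 0.5770

0.5770


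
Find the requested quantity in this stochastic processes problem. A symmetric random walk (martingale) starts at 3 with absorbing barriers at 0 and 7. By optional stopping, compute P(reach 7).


By optional stopping theorem: E(M at tau) = M(0) = 3
P(hit 7)*7 + P(hit 0)*0 = 3
P(hit 7) = (3 - 0)/(7 - 0) = 3/7 = 0.4286

0.4286


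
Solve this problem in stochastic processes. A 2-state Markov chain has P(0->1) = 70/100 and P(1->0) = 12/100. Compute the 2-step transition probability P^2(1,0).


Computing P^2 by matrix multiplication.
P = [[0.3000, 0.7000], [0.1200, 0.8800]]
After raising P to the power 2:
P^2(1,0) = 0.1416

0.1416


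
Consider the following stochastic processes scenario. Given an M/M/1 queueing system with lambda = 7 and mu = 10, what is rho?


rho = lambda/mu
= 7/10
= 0.7000

0.7000


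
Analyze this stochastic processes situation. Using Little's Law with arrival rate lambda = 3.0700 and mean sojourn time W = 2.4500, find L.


Little's Law: L = lambda * W
= 3.0700 * 2.4500
= 7.5215

7.5215


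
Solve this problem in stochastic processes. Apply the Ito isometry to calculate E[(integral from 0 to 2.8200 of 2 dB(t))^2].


By Ito isometry: E[(int f dB)^2] = int f^2 dt
= 2^2 * 2.8200
= 4 * 2.8200 = 11.2800

11.2800


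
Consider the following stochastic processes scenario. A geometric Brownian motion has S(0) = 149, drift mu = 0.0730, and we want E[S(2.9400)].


E[S(t)] = S(0) * exp(mu * t)
= 149 * exp(0.0730 * 2.9400)
= 149 * 1.2394
= 184.6692

184.6692


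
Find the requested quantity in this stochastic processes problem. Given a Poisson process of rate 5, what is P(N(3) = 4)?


P(N(t)=k) = (lambda*t)^k * exp(-lambda*t) / k!
lambda*t = 15
= 15^4 * exp(-15) / 4!
= 50625 * 3.0590e-07 / 24
= 6.4526e-04

6.4526e-04


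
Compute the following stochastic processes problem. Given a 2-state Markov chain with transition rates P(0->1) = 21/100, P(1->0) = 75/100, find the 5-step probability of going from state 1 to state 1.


Computing P^5 by matrix multiplication.
P = [[0.7900, 0.2100], [0.7500, 0.2500]]
After raising P to the power 5:
P^5(1,1) = 0.2188

0.2188


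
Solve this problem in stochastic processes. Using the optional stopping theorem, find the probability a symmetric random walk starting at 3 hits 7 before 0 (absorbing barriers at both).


By optional stopping theorem: E(M at tau) = M(0) = 3
P(hit 7)*7 + P(hit 0)*0 = 3
P(hit 7) = (3 - 0)/(7 - 0) = 3/7 = 0.4286

0.4286


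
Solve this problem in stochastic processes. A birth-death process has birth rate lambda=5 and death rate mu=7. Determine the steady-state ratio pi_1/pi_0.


For birth-death process, pi_n/pi_0 = (lambda/mu)^n
= (5/7)^1
= 0.7143

0.7143


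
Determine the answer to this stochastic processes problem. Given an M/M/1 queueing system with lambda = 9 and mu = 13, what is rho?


rho = lambda/mu
= 9/13
= 0.6923

0.6923


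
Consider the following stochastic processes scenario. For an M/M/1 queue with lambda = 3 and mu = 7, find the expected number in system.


rho = 3/7 = 0.4286
L = rho/(1-rho)
= 0.4286/0.5714
= 0.7500

0.7500


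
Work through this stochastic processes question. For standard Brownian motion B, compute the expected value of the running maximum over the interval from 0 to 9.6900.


E(max B(s)) = sqrt(2t/pi)
= sqrt(2*9.6900/pi)
= sqrt(6.1688)
= 2.4837

2.4837


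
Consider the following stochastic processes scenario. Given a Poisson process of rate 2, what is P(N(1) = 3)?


P(N(t)=k) = (lambda*t)^k * exp(-lambda*t) / k!
lambda*t = 2
= 2^3 * exp(-2) / 3!
= 8 * 0.1353 / 6
= 0.1804

0.1804


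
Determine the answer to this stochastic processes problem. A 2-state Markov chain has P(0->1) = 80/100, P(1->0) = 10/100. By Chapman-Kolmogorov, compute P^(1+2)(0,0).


P^3 = P^1 * P^2
Computing via matrix multiplication of the transition matrix.
Entry (0,0) of P^3 = 0.1120

0.1120


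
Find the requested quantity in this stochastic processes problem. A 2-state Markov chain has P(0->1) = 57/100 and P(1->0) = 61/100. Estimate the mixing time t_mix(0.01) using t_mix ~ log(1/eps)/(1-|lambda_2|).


lambda_2 = |1 - p01 - p10| = |1 - 0.5700 - 0.6100| = 0.1800
t_mix ~ log(1/eps)/(1 - |lambda_2|)
= log(100)/(1 - 0.1800) = 4.6052/0.8200
= 5.6161

5.6161


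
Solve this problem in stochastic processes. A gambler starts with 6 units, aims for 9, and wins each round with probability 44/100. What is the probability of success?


Gambler's ruin formula:
r = q/p = 0.5600/0.4400 = 1.2727
P(win) = (1 - r^i)/(1 - r^N)
= (1 - 1.2727^6)/(1 - 1.2727^9)
= 0.4187

0.4187


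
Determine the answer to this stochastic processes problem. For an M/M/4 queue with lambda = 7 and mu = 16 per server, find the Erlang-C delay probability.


a = lambda/mu = 0.4375
rho = a/c = 0.1094
Erlang-C formula applied:
C(c,a) = 0.0011

0.0011


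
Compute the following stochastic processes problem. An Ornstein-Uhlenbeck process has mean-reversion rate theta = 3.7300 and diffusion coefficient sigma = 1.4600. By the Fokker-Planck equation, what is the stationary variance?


Stationary variance = sigma^2 / (2*theta)
= 1.4600^2 / (2*3.7300)
= 2.1316 / 7.4600
= 0.2857

0.2857


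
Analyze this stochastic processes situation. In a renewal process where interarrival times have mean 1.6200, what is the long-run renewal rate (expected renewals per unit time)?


Long-run renewal rate = 1/E(X)
= 1/1.6200
= 0.6173

0.6173


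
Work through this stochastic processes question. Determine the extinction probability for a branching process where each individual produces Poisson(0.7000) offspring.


Since mu = 0.7000 <= 1, extinction probability = 1.

1.0000


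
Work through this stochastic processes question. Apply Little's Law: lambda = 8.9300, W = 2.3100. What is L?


Little's Law: L = lambda * W
= 8.9300 * 2.3100
= 20.6283

20.6283


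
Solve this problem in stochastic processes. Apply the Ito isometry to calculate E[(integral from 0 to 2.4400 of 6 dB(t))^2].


By Ito isometry: E[(int f dB)^2] = int f^2 dt
= 6^2 * 2.4400
= 36 * 2.4400 = 87.8400

87.8400


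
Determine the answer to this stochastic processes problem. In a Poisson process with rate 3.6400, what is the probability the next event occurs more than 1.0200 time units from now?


P(X > t) = exp(-lambda * t)
= exp(-3.6400 * 1.0200)
= exp(-3.7128) = 0.0244

0.0244


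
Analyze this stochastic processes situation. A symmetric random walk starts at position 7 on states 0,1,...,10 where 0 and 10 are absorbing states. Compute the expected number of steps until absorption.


For symmetric RW on 0,...,N with absorbing barriers, E(i) = i*(N-i)
E(7) = 7 * 3 = 21

21


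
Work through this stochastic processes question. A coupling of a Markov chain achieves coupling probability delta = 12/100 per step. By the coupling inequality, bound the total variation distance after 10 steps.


TV distance bound <= (1-delta)^n
= (1 - 0.1200)^10
= 0.8800^10
= 0.2785

0.2785


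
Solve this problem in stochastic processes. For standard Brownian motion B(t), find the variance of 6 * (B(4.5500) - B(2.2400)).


Var(alpha*(B(t)-B(s))) = alpha^2 * (t-s)
= 6^2 * (4.5500 - 2.2400)
= 36 * 2.3100
= 83.1600

83.1600


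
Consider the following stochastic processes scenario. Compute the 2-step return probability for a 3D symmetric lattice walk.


P(return in 2 steps) = P(reverse first step) = 1/(2d)
= 1/6
= 0.1667

0.1667


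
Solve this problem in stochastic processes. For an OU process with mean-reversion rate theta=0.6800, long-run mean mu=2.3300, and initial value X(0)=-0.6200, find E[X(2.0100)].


E[X(t)] = mu + (X(0) - mu)*exp(-theta*t)
= 2.3300 + (-0.6200 - 2.3300)*exp(-0.6800*2.0100)
= 2.3300 + -2.9500 * 0.2549
= 1.5780

1.5780


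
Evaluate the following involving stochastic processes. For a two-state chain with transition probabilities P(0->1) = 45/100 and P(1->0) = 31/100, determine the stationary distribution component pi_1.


Stationary distribution: pi_0 = p10/(p01+p10), pi_1 = p01/(p01+p10)
p01 = 0.4500, p10 = 0.3100
pi_1 = 0.5921

0.5921


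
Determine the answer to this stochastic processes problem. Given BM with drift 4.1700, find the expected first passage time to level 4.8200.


Expected first passage time = a/mu
= 4.8200/4.1700
= 1.1559

1.1559


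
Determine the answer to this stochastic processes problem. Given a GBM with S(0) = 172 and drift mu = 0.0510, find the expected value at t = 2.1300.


E[S(t)] = S(0) * exp(mu * t)
= 172 * exp(0.0510 * 2.1300)
= 172 * 1.1147
= 191.7370

191.7370


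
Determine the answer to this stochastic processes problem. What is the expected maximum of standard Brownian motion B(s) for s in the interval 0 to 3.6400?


E(max B(s)) = sqrt(2t/pi)
= sqrt(2*3.6400/pi)
= sqrt(2.3173)
= 1.5223

1.5223


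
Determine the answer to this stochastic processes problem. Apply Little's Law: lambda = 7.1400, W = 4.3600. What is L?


Little's Law: L = lambda * W
= 7.1400 * 4.3600
= 31.1304

31.1304


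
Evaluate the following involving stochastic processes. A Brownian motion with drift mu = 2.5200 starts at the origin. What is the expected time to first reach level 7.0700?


Expected first passage time = a/mu
= 7.0700/2.5200
= 2.8056

2.8056


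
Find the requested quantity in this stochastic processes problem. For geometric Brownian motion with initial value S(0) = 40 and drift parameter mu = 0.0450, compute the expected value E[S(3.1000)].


E[S(t)] = S(0) * exp(mu * t)
= 40 * exp(0.0450 * 3.1000)
= 40 * 1.1497
= 45.9880

45.9880


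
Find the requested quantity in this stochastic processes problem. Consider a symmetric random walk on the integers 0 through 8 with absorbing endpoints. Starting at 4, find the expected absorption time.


For symmetric RW on 0,...,N with absorbing barriers, E(i) = i*(N-i)
E(4) = 4 * 4 = 16

16


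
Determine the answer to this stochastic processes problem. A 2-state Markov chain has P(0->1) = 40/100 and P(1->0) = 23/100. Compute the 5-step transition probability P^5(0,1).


Computing P^5 by matrix multiplication.
P = [[0.6000, 0.4000], [0.2300, 0.7700]]
After raising P to the power 5:
P^5(0,1) = 0.6305

0.6305


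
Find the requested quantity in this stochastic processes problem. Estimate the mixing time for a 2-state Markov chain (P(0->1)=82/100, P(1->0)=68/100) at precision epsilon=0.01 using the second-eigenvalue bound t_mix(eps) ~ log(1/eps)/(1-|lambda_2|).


lambda_2 = |1 - p01 - p10| = |1 - 0.8200 - 0.6800| = 0.5000
t_mix ~ log(1/eps)/(1 - |lambda_2|)
= log(100)/(1 - 0.5000) = 4.6052/0.5000
= 9.2103

9.2103


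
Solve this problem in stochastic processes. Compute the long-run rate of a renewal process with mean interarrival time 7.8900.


Long-run renewal rate = 1/E(X)
= 1/7.8900
= 0.1267

0.1267


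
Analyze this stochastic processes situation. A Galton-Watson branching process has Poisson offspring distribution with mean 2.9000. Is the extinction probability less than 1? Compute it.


Since mu = 2.9000 > 1, extinction prob q < 1.
Solve s = exp(mu*(s-1)) iteratively.
q = 0.0668

0.0668


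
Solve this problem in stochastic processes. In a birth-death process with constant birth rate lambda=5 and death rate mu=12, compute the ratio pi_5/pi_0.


For birth-death process, pi_n/pi_0 = (lambda/mu)^n
= (5/12)^5
= 0.0126

0.0126


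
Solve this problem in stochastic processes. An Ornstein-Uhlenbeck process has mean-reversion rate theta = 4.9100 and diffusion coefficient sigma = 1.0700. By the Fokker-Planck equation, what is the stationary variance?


Stationary variance = sigma^2 / (2*theta)
= 1.0700^2 / (2*4.9100)
= 1.1449 / 9.8200
= 0.1166

0.1166


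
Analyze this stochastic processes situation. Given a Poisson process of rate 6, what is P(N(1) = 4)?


P(N(t)=k) = (lambda*t)^k * exp(-lambda*t) / k!
lambda*t = 6
= 6^4 * exp(-6) / 4!
= 1296 * 0.0025 / 24
= 0.1339

0.1339


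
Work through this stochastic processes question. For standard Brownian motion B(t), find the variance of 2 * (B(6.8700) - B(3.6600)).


Var(alpha*(B(t)-B(s))) = alpha^2 * (t-s)
= 2^2 * (6.8700 - 3.6600)
= 4 * 3.2100
= 12.8400

12.8400


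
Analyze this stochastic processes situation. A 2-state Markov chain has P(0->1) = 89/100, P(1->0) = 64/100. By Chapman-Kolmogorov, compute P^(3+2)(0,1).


P^5 = P^3 * P^2
Computing via matrix multiplication of the transition matrix.
Entry (0,1) of P^5 = 0.6060

0.6060


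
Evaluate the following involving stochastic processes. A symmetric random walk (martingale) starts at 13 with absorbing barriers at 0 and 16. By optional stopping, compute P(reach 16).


By optional stopping theorem: E(M at tau) = M(0) = 13
P(hit 16)*16 + P(hit 0)*0 = 13
P(hit 16) = (13 - 0)/(16 - 0) = 13/16 = 0.8125

0.8125


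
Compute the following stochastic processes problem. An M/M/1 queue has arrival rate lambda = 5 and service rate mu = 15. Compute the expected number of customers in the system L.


rho = 5/15 = 0.3333
L = rho/(1-rho)
= 0.3333/0.6667
= 0.5000

0.5000


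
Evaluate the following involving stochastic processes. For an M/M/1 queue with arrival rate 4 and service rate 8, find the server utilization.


rho = lambda/mu
= 4/8
= 0.5000

0.5000


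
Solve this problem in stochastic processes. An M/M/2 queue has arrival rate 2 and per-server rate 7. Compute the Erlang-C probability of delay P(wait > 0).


a = lambda/mu = 0.2857
rho = a/c = 0.1429
Erlang-C formula applied:
C(c,a) = 0.0357

0.0357


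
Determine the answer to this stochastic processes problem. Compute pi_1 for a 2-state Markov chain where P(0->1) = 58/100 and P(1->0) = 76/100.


Stationary distribution: pi_0 = p10/(p01+p10), pi_1 = p01/(p01+p10)
p01 = 0.5800, p10 = 0.7600
pi_1 = 0.4328

0.4328


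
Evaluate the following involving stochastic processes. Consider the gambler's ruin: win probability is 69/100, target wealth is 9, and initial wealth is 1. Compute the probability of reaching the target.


Gambler's ruin formula:
r = q/p = 0.3100/0.6900 = 0.4493
P(win) = (1 - r^i)/(1 - r^N)
= (1 - 0.4493^1)/(1 - 0.4493^9)
= 0.5511

0.5511


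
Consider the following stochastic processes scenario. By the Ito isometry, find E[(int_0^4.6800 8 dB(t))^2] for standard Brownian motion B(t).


By Ito isometry: E[(int f dB)^2] = int f^2 dt
= 8^2 * 4.6800
= 64 * 4.6800 = 299.5200

299.5200


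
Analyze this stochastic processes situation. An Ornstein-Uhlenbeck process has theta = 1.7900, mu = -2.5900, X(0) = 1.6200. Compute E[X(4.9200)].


E[X(t)] = mu + (X(0) - mu)*exp(-theta*t)
= -2.5900 + (1.6200 - -2.5900)*exp(-1.7900*4.9200)
= -2.5900 + 4.2100 * 1.4971e-04
= -2.5894

-2.5894


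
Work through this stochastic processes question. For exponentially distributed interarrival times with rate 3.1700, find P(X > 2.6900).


P(X > t) = exp(-lambda * t)
= exp(-3.1700 * 2.6900)
= exp(-8.5273) = 1.9799e-04

1.9799e-04


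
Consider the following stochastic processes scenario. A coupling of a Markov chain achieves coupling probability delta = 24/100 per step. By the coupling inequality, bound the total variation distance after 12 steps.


TV distance bound <= (1-delta)^n
= (1 - 0.2400)^12
= 0.7600^12
= 0.0371

0.0371


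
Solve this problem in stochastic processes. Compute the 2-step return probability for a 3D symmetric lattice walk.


P(return in 2 steps) = P(reverse first step) = 1/(2d)
= 1/6
= 0.1667

0.1667


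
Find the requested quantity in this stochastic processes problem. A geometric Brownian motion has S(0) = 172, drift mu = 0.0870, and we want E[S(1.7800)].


E[S(t)] = S(0) * exp(mu * t)
= 172 * exp(0.0870 * 1.7800)
= 172 * 1.1675
= 200.8091

200.8091


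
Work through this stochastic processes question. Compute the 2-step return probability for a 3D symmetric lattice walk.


P(return in 2 steps) = P(reverse first step) = 1/(2d)
= 1/6
= 0.1667

0.1667


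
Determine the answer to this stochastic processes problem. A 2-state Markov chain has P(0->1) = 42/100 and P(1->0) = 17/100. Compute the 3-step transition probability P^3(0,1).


Computing P^3 by matrix multiplication.
P = [[0.5800, 0.4200], [0.1700, 0.8300]]
After raising P to the power 3:
P^3(0,1) = 0.6628

0.6628


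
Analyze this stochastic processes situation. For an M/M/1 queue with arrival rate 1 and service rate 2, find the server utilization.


rho = lambda/mu
= 1/2
= 0.5000

0.5000


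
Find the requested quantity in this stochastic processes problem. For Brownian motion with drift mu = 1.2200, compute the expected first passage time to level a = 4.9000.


Expected first passage time = a/mu
= 4.9000/1.2200
= 4.0164

4.0164


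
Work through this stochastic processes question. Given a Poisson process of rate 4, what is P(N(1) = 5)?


P(N(t)=k) = (lambda*t)^k * exp(-lambda*t) / k!
lambda*t = 4
= 4^5 * exp(-4) / 5!
= 1024 * 0.0183 / 120
= 0.1563

0.1563


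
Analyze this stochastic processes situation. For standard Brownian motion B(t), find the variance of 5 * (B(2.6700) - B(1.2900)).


Var(alpha*(B(t)-B(s))) = alpha^2 * (t-s)
= 5^2 * (2.6700 - 1.2900)
= 25 * 1.3800
= 34.5000

34.5000


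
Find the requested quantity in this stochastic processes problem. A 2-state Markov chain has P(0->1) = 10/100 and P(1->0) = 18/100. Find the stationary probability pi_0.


Stationary distribution: pi_0 = p10/(p01+p10), pi_1 = p01/(p01+p10)
p01 = 0.1000, p10 = 0.1800
pi_0 = 0.6429

0.6429


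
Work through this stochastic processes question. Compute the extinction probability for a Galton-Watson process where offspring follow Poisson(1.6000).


Since mu = 1.6000 > 1, extinction prob q < 1.
Solve s = exp(mu*(s-1)) iteratively.
q = 0.3580

0.3580


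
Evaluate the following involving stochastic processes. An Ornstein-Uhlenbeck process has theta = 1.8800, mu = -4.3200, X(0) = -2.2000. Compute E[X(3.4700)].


E[X(t)] = mu + (X(0) - mu)*exp(-theta*t)
= -4.3200 + (-2.2000 - -4.3200)*exp(-1.8800*3.4700)
= -4.3200 + 2.1200 * 0.0015
= -4.3169

-4.3169


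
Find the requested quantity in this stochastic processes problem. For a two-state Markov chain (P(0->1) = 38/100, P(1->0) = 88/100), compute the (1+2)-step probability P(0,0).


P^3 = P^1 * P^2
Computing via matrix multiplication of the transition matrix.
Entry (0,0) of P^3 = 0.6931

0.6931


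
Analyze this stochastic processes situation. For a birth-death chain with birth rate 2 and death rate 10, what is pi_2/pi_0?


For birth-death process, pi_n/pi_0 = (lambda/mu)^n
= (2/10)^2
= 0.0400

0.0400


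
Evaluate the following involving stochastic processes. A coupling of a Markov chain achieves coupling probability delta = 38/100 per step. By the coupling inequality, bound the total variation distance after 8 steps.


TV distance bound <= (1-delta)^n
= (1 - 0.3800)^8
= 0.6200^8
= 0.0218

0.0218


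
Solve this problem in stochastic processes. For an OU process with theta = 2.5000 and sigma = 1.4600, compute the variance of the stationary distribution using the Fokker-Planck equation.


Stationary variance = sigma^2 / (2*theta)
= 1.4600^2 / (2*2.5000)
= 2.1316 / 5.0000
= 0.4263

0.4263


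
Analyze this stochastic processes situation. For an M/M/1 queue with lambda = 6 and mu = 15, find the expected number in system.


rho = 6/15 = 0.4000
L = rho/(1-rho)
= 0.4000/0.6000
= 0.6667

0.6667


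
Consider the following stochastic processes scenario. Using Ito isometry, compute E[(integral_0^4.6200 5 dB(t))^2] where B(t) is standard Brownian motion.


By Ito isometry: E[(int f dB)^2] = int f^2 dt
= 5^2 * 4.6200
= 25 * 4.6200 = 115.5000

115.5000


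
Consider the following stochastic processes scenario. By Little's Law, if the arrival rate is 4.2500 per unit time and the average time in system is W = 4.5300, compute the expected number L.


Little's Law: L = lambda * W
= 4.2500 * 4.5300
= 19.2525

19.2525


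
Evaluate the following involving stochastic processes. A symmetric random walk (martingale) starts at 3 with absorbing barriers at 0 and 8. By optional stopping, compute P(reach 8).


By optional stopping theorem: E(M at tau) = M(0) = 3
P(hit 8)*8 + P(hit 0)*0 = 3
P(hit 8) = (3 - 0)/(8 - 0) = 3/8 = 0.3750

0.3750


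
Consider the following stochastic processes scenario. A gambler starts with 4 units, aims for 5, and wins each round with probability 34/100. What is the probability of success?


Gambler's ruin formula:
r = q/p = 0.6600/0.3400 = 1.9412
P(win) = (1 - r^i)/(1 - r^N)
= (1 - 1.9412^4)/(1 - 1.9412^5)
= 0.4969

0.4969


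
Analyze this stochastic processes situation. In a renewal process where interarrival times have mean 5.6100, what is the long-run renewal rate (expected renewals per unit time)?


Long-run renewal rate = 1/E(X)
= 1/5.6100
= 0.1783

0.1783


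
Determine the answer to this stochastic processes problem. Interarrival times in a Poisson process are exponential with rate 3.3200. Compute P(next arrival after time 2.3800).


P(X > t) = exp(-lambda * t)
= exp(-3.3200 * 2.3800)
= exp(-7.9016) = 3.7015e-04

3.7015e-04


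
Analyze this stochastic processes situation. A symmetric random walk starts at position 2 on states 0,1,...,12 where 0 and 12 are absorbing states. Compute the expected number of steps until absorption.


For symmetric RW on 0,...,N with absorbing barriers, E(i) = i*(N-i)
E(2) = 2 * 10 = 20

20


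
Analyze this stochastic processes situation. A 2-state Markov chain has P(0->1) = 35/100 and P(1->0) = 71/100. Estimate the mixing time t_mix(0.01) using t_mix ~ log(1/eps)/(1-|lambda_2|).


lambda_2 = |1 - p01 - p10| = |1 - 0.3500 - 0.7100| = 0.0600
t_mix ~ log(1/eps)/(1 - |lambda_2|)
= log(100)/(1 - 0.0600) = 4.6052/0.9400
= 4.8991

4.8991


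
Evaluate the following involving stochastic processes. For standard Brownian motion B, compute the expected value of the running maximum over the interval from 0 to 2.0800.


E(max B(s)) = sqrt(2t/pi)
= sqrt(2*2.0800/pi)
= sqrt(1.3242)
= 1.1507

1.1507


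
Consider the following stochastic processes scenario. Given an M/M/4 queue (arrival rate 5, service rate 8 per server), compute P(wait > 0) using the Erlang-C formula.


a = lambda/mu = 0.6250
rho = a/c = 0.1562
Erlang-C formula applied:
C(c,a) = 0.0040

0.0040


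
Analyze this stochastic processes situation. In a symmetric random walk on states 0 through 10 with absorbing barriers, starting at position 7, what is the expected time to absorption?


For symmetric RW on 0,...,N with absorbing barriers, E(i) = i*(N-i)
E(7) = 7 * 3 = 21

21


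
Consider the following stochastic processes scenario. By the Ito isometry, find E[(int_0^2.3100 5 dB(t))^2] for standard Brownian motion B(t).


By Ito isometry: E[(int f dB)^2] = int f^2 dt
= 5^2 * 2.3100
= 25 * 2.3100 = 57.7500

57.7500


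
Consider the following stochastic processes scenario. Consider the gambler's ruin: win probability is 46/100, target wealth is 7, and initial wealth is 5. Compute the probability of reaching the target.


Gambler's ruin formula:
r = q/p = 0.5400/0.4600 = 1.1739
P(win) = (1 - r^i)/(1 - r^N)
= (1 - 1.1739^5)/(1 - 1.1739^7)
= 0.5933

0.5933


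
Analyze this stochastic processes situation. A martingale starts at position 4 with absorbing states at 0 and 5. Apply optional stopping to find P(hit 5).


By optional stopping theorem: E(M at tau) = M(0) = 4
P(hit 5)*5 + P(hit 0)*0 = 4
P(hit 5) = (4 - 0)/(5 - 0) = 4/5 = 0.8000

0.8000


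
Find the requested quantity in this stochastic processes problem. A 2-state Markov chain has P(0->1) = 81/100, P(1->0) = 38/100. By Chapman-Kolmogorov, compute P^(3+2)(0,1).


P^5 = P^3 * P^2
Computing via matrix multiplication of the transition matrix.
Entry (0,1) of P^5 = 0.6808

0.6808


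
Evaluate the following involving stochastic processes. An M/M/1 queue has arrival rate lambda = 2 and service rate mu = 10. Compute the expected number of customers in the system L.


rho = 2/10 = 0.2000
L = rho/(1-rho)
= 0.2000/0.8000
= 0.2500

0.2500


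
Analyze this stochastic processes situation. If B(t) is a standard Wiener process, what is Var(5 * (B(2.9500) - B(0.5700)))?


Var(alpha*(B(t)-B(s))) = alpha^2 * (t-s)
= 5^2 * (2.9500 - 0.5700)
= 25 * 2.3800
= 59.5000

59.5000
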